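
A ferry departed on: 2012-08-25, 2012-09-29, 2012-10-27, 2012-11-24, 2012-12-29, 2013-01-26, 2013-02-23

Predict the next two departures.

Every date is a Saturday; gaps 35, 28, 28, 35, 28, 28 days.
Each is the last Saturday of its month (at least one falls on the 29th or later, ruling out '4th Saturday').
March 2013 ends with Saturday 2013-03-30.
Last Saturday of April 2013: 2013-04-27.

2013-03-30, 2013-04-27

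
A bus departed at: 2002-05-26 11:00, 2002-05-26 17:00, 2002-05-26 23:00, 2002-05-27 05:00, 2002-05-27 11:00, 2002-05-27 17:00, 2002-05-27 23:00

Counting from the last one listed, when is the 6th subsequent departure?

2002-05-29 11:00

Spacing: 6, 6, 6, 6, 6, 6 h — constant 6 h.
2002-05-27 23:00 + 6 h = 2002-05-28 05:00.
2002-05-28 05:00 + 6 h = 2002-05-28 11:00.
2002-05-28 11:00 + 6 h = 2002-05-28 17:00.
2002-05-28 17:00 + 6 h = 2002-05-28 23:00.
2002-05-28 23:00 + 6 h = 2002-05-29 05:00.
2002-05-29 05:00 + 6 h = 2002-05-29 11:00.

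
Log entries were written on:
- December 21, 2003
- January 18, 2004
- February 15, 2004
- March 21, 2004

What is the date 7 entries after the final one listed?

All dates are Sundays, 28, 28, 35 days apart.
Specifically, the 3rd Sunday of each month.
3rd Sunday of April 2004: April 18, 2004.
3rd Sunday of May 2004: May 16, 2004.
3rd Sunday of June 2004: June 20, 2004.
3rd Sunday of July 2004: July 18, 2004.
3rd Sunday of August 2004: August 15, 2004.
September 2004 — 3rd Sunday is September 19, 2004.
October 2004 — 3rd Sunday is October 17, 2004.

October 17, 2004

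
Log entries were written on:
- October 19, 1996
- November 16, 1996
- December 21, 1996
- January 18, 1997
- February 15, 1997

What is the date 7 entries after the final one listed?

September 20, 1997

All dates are Saturdays, 28, 35, 28, 28 days apart.
Specifically, the 3rd Saturday of each month.
3rd Saturday of March 1997: March 15, 1997.
3rd Saturday of April 1997: April 19, 1997.
3rd Saturday of May 1997: May 17, 1997.
June 1997 — 3rd Saturday is June 21, 1997.
July 1997 — 3rd Saturday is July 19, 1997.
3rd Saturday of August 1997: August 16, 1997.
3rd Saturday of September 1997: September 20, 1997.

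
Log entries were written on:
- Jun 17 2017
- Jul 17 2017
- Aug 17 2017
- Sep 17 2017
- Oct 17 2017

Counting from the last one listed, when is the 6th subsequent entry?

The day-of-month is always 17 (30, 31, 31, 30 days between events).
So this recurs on the 17th of each month.
Next: November 2017 → Nov 17 2017.
December 2017: Dec 17 2017.
January 2018: Jan 17 2018.
February 2018: Feb 17 2018.
March 2018: Mar 17 2018.
Next: April 2018 → Apr 17 2018.

Apr 17 2018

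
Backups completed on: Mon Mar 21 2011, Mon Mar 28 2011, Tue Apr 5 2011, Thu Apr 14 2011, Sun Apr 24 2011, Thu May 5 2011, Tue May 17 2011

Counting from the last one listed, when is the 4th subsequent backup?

The spacing grows by 1 each time: 7, 8, 9, 10, 11, 12 days.
Next gap: 13 days. Tue May 17 2011 + 13 days = Mon May 30 2011.
Next gap: 14 days. Mon May 30 2011 + 14 days = Mon Jun 13 2011.
Next gap: 15 days. Mon Jun 13 2011 + 15 days = Tue Jun 28 2011.
Next gap: 16 days. Tue Jun 28 2011 + 16 days = Thu Jul 14 2011.

Thu Jul 14 2011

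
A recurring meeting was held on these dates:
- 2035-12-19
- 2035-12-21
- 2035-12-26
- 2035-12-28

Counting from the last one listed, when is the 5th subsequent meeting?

Every event lands on a Wednesday or Friday (gaps cycle 2, 5, 2).
So the schedule is: every Wednesday and Friday.
The following Wednesday is 2036-01-02.
The following Friday is 2036-01-04.
Next Wednesday: 2036-01-09.
Next Friday: 2036-01-11.
The following Wednesday is 2036-01-16.

2036-01-16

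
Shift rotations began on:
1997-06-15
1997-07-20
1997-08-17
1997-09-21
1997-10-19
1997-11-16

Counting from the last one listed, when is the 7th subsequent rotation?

Gaps: 35, 28, 35, 28, 28 days — a mix of 28 and 35. Every date is a Sunday.
Each is the 3rd Sunday of its month.
3rd Sunday of December 1997: 1997-12-21.
January 1998 — 3rd Sunday is 1998-01-18.
February 1998 — 3rd Sunday is 1998-02-15.
3rd Sunday of March 1998: 1998-03-15.
April 1998 — 3rd Sunday is 1998-04-19.
May 1998 — 3rd Sunday is 1998-05-17.
3rd Sunday of June 1998: 1998-06-21.

1998-06-21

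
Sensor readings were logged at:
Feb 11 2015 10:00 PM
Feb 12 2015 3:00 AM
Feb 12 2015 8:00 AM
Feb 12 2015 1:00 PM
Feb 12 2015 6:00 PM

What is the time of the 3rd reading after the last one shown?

Feb 13 2015 9:00 AM

The interval is a steady 5 hours (5, 5, 5, 5).
Feb 12 2015 6:00 PM + 5 h = Feb 12 2015 11:00 PM.
Feb 12 2015 11:00 PM + 5 h = Feb 13 2015 4:00 AM.
Feb 13 2015 4:00 AM + 5 h = Feb 13 2015 9:00 AM.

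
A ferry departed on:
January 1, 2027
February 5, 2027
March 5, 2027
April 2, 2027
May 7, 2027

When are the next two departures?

June 4, 2027; July 2, 2027

All dates are Fridays, 35, 28, 28, 35 days apart.
Specifically, the 1st Friday of each month.
1st Friday of June 2027: June 4, 2027.
1st Friday of July 2027: July 2, 2027.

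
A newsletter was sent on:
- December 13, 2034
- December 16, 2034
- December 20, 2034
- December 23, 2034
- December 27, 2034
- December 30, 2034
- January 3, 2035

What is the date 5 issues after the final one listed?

Gaps: 3, 4, 3, 4, 3, 4 days — not constant, but cyclic with period 2.
The events fall on every Wednesday and Saturday.
The following Saturday is January 6, 2035.
Next Wednesday: January 10, 2035.
Next Saturday: January 13, 2035.
The following Wednesday is January 17, 2035.
The following Saturday is January 20, 2035.

January 20, 2035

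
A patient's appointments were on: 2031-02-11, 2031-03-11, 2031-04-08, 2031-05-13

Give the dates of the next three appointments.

2031-06-10, 2031-07-08, 2031-08-12

These are Tuesdays at 28- or 35-day spacing (28, 28, 35).
The pattern: 2nd Tuesday of the month.
2nd Tuesday of June 2031: 2031-06-10.
July 2031 — 2nd Tuesday is 2031-07-08.
August 2031 — 2nd Tuesday is 2031-08-12.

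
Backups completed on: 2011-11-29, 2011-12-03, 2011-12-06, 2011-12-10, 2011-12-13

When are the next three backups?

Gaps: 4, 3, 4, 3 days — not constant, but cyclic with period 2.
The events fall on every Tuesday and Saturday.
Next Saturday: 2011-12-17.
The following Tuesday is 2011-12-20.
The following Saturday is 2011-12-24.

2011-12-17, 2011-12-20, 2011-12-24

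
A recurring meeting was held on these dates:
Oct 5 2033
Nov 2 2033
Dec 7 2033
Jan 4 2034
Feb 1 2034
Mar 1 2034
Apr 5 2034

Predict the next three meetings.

Gaps: 28, 35, 28, 28, 28, 35 days — a mix of 28 and 35. Every date is a Wednesday.
Each is the 1st Wednesday of its month.
May 2034 — 1st Wednesday is May 3 2034.
June 2034 — 1st Wednesday is Jun 7 2034.
July 2034 — 1st Wednesday is Jul 5 2034.

May 3 2034, Jun 7 2034, Jul 5 2034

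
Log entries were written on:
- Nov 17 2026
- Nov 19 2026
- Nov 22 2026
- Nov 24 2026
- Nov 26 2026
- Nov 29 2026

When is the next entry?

Every event lands on a Tuesday or Thursday or Sunday (gaps cycle 2, 3, 2, 2, 3).
So the schedule is: every Tuesday, Thursday and Sunday.
Next Tuesday: Dec 1 2026.

Dec 1 2026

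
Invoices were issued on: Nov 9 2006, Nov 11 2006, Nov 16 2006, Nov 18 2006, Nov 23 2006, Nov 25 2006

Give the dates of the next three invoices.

Nov 30 2006, Dec 2 2006, Dec 7 2006

Every event lands on a Thursday or Saturday (gaps cycle 2, 5, 2, 5, 2).
So the schedule is: every Thursday and Saturday.
The following Thursday is Nov 30 2006.
The following Saturday is Dec 2 2006.
The following Thursday is Dec 7 2006.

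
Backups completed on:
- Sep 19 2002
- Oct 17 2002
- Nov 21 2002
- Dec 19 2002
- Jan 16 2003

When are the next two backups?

Feb 20 2003, Mar 20 2003

These are Thursdays at 28- or 35-day spacing (28, 35, 28, 28).
The pattern: 3rd Thursday of the month.
February 2003 — 3rd Thursday is Feb 20 2003.
3rd Thursday of March 2003: Mar 20 2003.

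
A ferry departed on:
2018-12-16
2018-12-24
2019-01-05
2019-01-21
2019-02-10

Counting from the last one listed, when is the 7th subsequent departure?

2019-10-20

The spacing grows by 4 each time: 8, 12, 16, 20 days.
Next gap: 24 days. 2019-02-10 + 24 days = 2019-03-06.
Next gap: 28 days. 2019-03-06 + 28 days = 2019-04-03.
Next gap: 32 days. 2019-04-03 + 32 days = 2019-05-05.
Next gap: 36 days. 2019-05-05 + 36 days = 2019-06-10.
Next gap: 40 days. 2019-06-10 + 40 days = 2019-07-20.
Next gap: 44 days. 2019-07-20 + 44 days = 2019-09-02.
Next gap: 48 days. 2019-09-02 + 48 days = 2019-10-20.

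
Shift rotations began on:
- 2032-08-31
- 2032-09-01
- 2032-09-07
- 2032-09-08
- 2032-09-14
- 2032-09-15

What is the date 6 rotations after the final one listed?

Every event lands on a Tuesday or Wednesday (gaps cycle 1, 6, 1, 6, 1).
So the schedule is: every Tuesday and Wednesday.
Next Tuesday: 2032-09-21.
Next Wednesday: 2032-09-22.
Next Tuesday: 2032-09-28.
Next Wednesday: 2032-09-29.
The following Tuesday is 2032-10-05.
Next Wednesday: 2032-10-06.

2032-10-06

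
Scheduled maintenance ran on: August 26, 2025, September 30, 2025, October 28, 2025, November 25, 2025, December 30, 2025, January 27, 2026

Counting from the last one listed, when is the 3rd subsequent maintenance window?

All Tuesdays; the gaps (35, 28, 28, 35, 28) vary with month length.
This is the last Tuesday of each month.
Last Tuesday of February 2026: February 24, 2026.
Last Tuesday of March 2026: March 31, 2026.
April 2026 ends with Tuesday April 28, 2026.

April 28, 2026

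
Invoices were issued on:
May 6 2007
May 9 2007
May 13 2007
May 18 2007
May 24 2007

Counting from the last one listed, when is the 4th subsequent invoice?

Intervals are 3, 4, 5, 6 days — an arithmetic progression with common difference 1.
Next gap: 7 days. May 24 2007 + 7 days = May 31 2007.
Next gap: 8 days. May 31 2007 + 8 days = Jun 8 2007.
Next gap: 9 days. Jun 8 2007 + 9 days = Jun 17 2007.
Next gap: 10 days. Jun 17 2007 + 10 days = Jun 27 2007.

Jun 27 2007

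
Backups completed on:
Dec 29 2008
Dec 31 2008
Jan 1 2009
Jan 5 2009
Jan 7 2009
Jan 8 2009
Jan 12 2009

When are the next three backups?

Jan 14 2009, Jan 15 2009, Jan 19 2009

Every event lands on a Monday or Wednesday or Thursday (gaps cycle 2, 1, 4, 2, 1, 4).
So the schedule is: every Monday, Wednesday and Thursday.
Next Wednesday: Jan 14 2009.
Next Thursday: Jan 15 2009.
Next Monday: Jan 19 2009.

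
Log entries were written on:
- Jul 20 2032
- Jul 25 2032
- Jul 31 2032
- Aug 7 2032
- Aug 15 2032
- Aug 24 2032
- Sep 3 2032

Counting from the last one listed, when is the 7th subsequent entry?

Dec 10 2032

Gaps: 5, 6, 7, 8, 9, 10 days — each gap is 1 larger than the previous one.
Next gap: 11 days. Sep 3 2032 + 11 days = Sep 14 2032.
Next gap: 12 days. Sep 14 2032 + 12 days = Sep 26 2032.
Next gap: 13 days. Sep 26 2032 + 13 days = Oct 9 2032.
Next gap: 14 days. Oct 9 2032 + 14 days = Oct 23 2032.
Next gap: 15 days. Oct 23 2032 + 15 days = Nov 7 2032.
Next gap: 16 days. Nov 7 2032 + 16 days = Nov 23 2032.
Next gap: 17 days. Nov 23 2032 + 17 days = Dec 10 2032.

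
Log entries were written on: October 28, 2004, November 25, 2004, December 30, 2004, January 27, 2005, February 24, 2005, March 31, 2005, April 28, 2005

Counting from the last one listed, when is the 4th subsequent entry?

All Thursdays; the gaps (28, 35, 28, 28, 35, 28) vary with month length.
This is the last Thursday of each month.
May 2005 ends with Thursday May 26, 2005.
Last Thursday of June 2005: June 30, 2005.
July 2005 ends with Thursday July 28, 2005.
August 2005 ends with Thursday August 25, 2005.

August 25, 2005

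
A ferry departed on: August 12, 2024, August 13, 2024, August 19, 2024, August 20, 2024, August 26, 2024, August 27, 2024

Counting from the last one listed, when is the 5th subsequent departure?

September 16, 2024

The gap pattern 1, 6, 1, 6, 1 repeats every 2 events.
These are the Mondays and Tuesdays of each week.
Next Monday: September 2, 2024.
Next Tuesday: September 3, 2024.
The following Monday is September 9, 2024.
The following Tuesday is September 10, 2024.
Next Monday: September 16, 2024.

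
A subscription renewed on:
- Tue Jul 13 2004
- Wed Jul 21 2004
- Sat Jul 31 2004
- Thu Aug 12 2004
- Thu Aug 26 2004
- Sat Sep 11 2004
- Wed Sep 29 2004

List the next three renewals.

Tue Oct 19 2004, Wed Nov 10 2004, Sat Dec 4 2004

Intervals are 8, 10, 12, 14, 16, 18 days — an arithmetic progression with common difference 2.
Next gap: 20 days. Wed Sep 29 2004 + 20 days = Tue Oct 19 2004.
Next gap: 22 days. Tue Oct 19 2004 + 22 days = Wed Nov 10 2004.
Next gap: 24 days. Wed Nov 10 2004 + 24 days = Sat Dec 4 2004.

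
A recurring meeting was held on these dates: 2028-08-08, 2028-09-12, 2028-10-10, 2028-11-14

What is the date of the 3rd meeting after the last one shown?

Gaps: 35, 28, 35 days — a mix of 28 and 35. Every date is a Tuesday.
Each is the 2nd Tuesday of its month.
December 2028 — 2nd Tuesday is 2028-12-12.
2nd Tuesday of January 2029: 2029-01-09.
February 2029 — 2nd Tuesday is 2029-02-13.

2029-02-13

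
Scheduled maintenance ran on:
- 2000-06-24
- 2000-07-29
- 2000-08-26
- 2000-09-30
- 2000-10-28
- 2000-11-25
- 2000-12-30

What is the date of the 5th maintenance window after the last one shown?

Every date is a Saturday; gaps 35, 28, 35, 28, 28, 35 days.
Each is the last Saturday of its month (at least one falls on the 29th or later, ruling out '4th Saturday').
Last Saturday of January 2001: 2001-01-27.
Last Saturday of February 2001: 2001-02-24.
March 2001 ends with Saturday 2001-03-31.
Last Saturday of April 2001: 2001-04-28.
May 2001 ends with Saturday 2001-05-26.

2001-05-26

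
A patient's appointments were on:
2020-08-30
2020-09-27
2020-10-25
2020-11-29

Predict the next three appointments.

These are Sundays with 28, 28, 35-day gaps.
Each is the final Sunday of its month — 2020-08-30 is past the 28th, so '4th Sunday' doesn't fit.
December 2020 ends with Sunday 2020-12-27.
Last Sunday of January 2021: 2021-01-31.
February 2021 ends with Sunday 2021-02-28.

2020-12-27, 2021-01-31, 2021-02-28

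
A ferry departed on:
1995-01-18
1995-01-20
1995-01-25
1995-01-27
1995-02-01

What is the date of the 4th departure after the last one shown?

The gap pattern 2, 5, 2, 5 repeats every 2 events.
These are the Wednesdays and Fridays of each week.
The following Friday is 1995-02-03.
The following Wednesday is 1995-02-08.
Next Friday: 1995-02-10.
The following Wednesday is 1995-02-15.

1995-02-15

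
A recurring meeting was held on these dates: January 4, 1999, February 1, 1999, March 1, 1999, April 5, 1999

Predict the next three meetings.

May 3, 1999; June 7, 1999; July 5, 1999

All dates are Mondays, 28, 28, 35 days apart.
Specifically, the 1st Monday of each month.
1st Monday of May 1999: May 3, 1999.
1st Monday of June 1999: June 7, 1999.
July 1999 — 1st Monday is July 5, 1999.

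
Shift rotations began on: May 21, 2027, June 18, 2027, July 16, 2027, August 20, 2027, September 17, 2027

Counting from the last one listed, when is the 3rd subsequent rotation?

December 17, 2027

All dates are Fridays, 28, 28, 35, 28 days apart.
Specifically, the 3rd Friday of each month.
October 2027 — 3rd Friday is October 15, 2027.
3rd Friday of November 2027: November 19, 2027.
December 2027 — 3rd Friday is December 17, 2027.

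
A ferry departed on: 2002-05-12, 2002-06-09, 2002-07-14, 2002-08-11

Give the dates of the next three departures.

These are Sundays at 28- or 35-day spacing (28, 35, 28).
The pattern: 2nd Sunday of the month.
2nd Sunday of September 2002: 2002-09-08.
2nd Sunday of October 2002: 2002-10-13.
2nd Sunday of November 2002: 2002-11-10.

2002-09-08, 2002-10-13, 2002-11-10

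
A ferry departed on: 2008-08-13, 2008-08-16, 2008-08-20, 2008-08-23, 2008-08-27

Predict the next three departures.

2008-08-30, 2008-09-03, 2008-09-06

Every event lands on a Wednesday or Saturday (gaps cycle 3, 4, 3, 4).
So the schedule is: every Wednesday and Saturday.
Next Saturday: 2008-08-30.
The following Wednesday is 2008-09-03.
Next Saturday: 2008-09-06.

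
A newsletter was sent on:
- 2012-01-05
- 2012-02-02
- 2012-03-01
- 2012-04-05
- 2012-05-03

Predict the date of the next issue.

These are Thursdays at 28- or 35-day spacing (28, 28, 35, 28).
The pattern: 1st Thursday of the month.
1st Thursday of June 2012: 2012-06-07.

2012-06-07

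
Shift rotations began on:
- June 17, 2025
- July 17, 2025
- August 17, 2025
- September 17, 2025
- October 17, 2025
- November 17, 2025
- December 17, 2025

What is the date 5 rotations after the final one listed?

May 17, 2026

Gaps: 30, 31, 31, 30, 31, 30 days — not constant. Every event is on the 17th of the month.
Pattern: the 17th of each month.
Next: January 2026 → January 17, 2026.
February 2026: February 17, 2026.
March 2026: March 17, 2026.
Next: April 2026 → April 17, 2026.
May 2026: May 17, 2026.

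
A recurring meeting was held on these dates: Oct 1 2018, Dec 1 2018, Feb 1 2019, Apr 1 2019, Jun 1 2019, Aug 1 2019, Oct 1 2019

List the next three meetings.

Dec 1 2019, Feb 1 2020, Apr 1 2020

The day-of-month is always 1 (61, 62, 59, 61, 61, 61 days between events).
So this recurs on the 1st of every 2 months.
December 2019: Dec 1 2019.
Next: February 2020 → Feb 1 2020.
Next: April 2020 → Apr 1 2020.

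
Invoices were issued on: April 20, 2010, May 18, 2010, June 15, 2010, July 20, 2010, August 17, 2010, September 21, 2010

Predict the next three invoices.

October 19, 2010; November 16, 2010; December 21, 2010

These are Tuesdays at 28- or 35-day spacing (28, 28, 35, 28, 35).
The pattern: 3rd Tuesday of the month.
3rd Tuesday of October 2010: October 19, 2010.
3rd Tuesday of November 2010: November 16, 2010.
3rd Tuesday of December 2010: December 21, 2010.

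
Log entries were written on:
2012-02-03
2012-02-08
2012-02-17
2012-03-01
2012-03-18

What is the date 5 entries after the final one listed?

Intervals are 5, 9, 13, 17 days — an arithmetic progression with common difference 4.
Next gap: 21 days. 2012-03-18 + 21 days = 2012-04-08.
Next gap: 25 days. 2012-04-08 + 25 days = 2012-05-03.
Next gap: 29 days. 2012-05-03 + 29 days = 2012-06-01.
Next gap: 33 days. 2012-06-01 + 33 days = 2012-07-04.
Next gap: 37 days. 2012-07-04 + 37 days = 2012-08-10.

2012-08-10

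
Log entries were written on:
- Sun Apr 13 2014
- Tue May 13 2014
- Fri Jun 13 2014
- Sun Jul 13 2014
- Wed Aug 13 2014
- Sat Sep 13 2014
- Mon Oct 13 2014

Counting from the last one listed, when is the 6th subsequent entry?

Mon Apr 13 2015

The day-of-month is always 13 (30, 31, 30, 31, 31, 30 days between events).
So this recurs on the 13th of each month.
November 2014: Thu Nov 13 2014.
December 2014: Sat Dec 13 2014.
Next: January 2015 → Tue Jan 13 2015.
February 2015: Fri Feb 13 2015.
Next: March 2015 → Fri Mar 13 2015.
April 2015: Mon Apr 13 2015.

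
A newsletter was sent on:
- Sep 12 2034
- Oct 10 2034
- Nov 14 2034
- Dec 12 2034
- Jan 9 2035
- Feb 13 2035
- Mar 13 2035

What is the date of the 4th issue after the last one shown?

All dates are Tuesdays, 28, 35, 28, 28, 35, 28 days apart.
Specifically, the 2nd Tuesday of each month.
April 2035 — 2nd Tuesday is Apr 10 2035.
2nd Tuesday of May 2035: May 8 2035.
2nd Tuesday of June 2035: Jun 12 2035.
2nd Tuesday of July 2035: Jul 10 2035.

Jul 10 2035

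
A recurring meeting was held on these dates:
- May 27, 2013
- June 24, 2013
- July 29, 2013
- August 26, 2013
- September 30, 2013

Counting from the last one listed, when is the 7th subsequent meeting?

All Mondays; the gaps (28, 35, 28, 35) vary with month length.
This is the last Monday of each month.
Last Monday of October 2013: October 28, 2013.
November 2013 ends with Monday November 25, 2013.
December 2013 ends with Monday December 30, 2013.
Last Monday of January 2014: January 27, 2014.
Last Monday of February 2014: February 24, 2014.
Last Monday of March 2014: March 31, 2014.
Last Monday of April 2014: April 28, 2014.

April 28, 2014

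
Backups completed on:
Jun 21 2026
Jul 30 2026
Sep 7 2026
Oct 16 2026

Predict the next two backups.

Nov 24 2026, Jan 2 2027

Every event comes 39 days after the last (39, 39, 39).
Oct 16 2026 + 39 days = Nov 24 2026.
Nov 24 2026 + 39 days = Jan 2 2027.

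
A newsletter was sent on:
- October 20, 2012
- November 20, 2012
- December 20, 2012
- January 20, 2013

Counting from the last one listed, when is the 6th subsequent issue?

Gaps: 31, 30, 31 days — not constant. Every event is on the 20th of the month.
Pattern: the 20th of each month.
Next: February 2013 → February 20, 2013.
March 2013: March 20, 2013.
Next: April 2013 → April 20, 2013.
May 2013: May 20, 2013.
June 2013: June 20, 2013.
Next: July 2013 → July 20, 2013.

July 20, 2013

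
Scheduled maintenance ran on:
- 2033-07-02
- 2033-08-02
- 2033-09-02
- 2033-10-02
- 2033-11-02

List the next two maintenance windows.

The day-of-month is always 2 (31, 31, 30, 31 days between events).
So this recurs on the 2nd of each month.
December 2033: 2033-12-02.
January 2034: 2034-01-02.

2033-12-02, 2034-01-02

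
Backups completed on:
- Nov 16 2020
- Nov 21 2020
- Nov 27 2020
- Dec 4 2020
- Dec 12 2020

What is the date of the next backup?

Gaps: 5, 6, 7, 8 days — each gap is 1 larger than the previous one.
Next gap: 9 days. Dec 12 2020 + 9 days = Dec 21 2020.

Dec 21 2020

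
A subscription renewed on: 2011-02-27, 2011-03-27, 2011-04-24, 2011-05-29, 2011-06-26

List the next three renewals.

These are Sundays with 28, 28, 35, 28-day gaps.
Each is the final Sunday of its month — 2011-05-29 is past the 28th, so '4th Sunday' doesn't fit.
Last Sunday of July 2011: 2011-07-31.
August 2011 ends with Sunday 2011-08-28.
Last Sunday of September 2011: 2011-09-25.

2011-07-31, 2011-08-28, 2011-09-25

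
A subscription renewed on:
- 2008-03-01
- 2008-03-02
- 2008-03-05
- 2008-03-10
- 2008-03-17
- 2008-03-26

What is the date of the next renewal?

2008-04-06

Gaps: 1, 3, 5, 7, 9 days — each gap is 2 larger than the previous one.
Next gap: 11 days. 2008-03-26 + 11 days = 2008-04-06.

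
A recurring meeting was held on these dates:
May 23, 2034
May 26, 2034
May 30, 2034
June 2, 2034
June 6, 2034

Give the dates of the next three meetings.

The gap pattern 3, 4, 3, 4 repeats every 2 events.
These are the Tuesdays and Fridays of each week.
Next Friday: June 9, 2034.
The following Tuesday is June 13, 2034.
Next Friday: June 16, 2034.

June 9, 2034; June 13, 2034; June 16, 2034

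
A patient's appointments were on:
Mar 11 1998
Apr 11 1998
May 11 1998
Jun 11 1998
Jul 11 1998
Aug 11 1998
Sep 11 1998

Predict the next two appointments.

Oct 11 1998, Nov 11 1998

The day-of-month is always 11 (31, 30, 31, 30, 31, 31 days between events).
So this recurs on the 11th of each month.
Next: October 1998 → Oct 11 1998.
November 1998: Nov 11 1998.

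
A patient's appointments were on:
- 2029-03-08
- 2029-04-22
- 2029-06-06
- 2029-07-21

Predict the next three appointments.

Gaps between consecutive events: 45, 45, 45 days — a constant 45-day interval.
2029-07-21 + 45 days = 2029-09-04.
2029-09-04 + 45 days = 2029-10-19.
2029-10-19 + 45 days = 2029-12-03.

2029-09-04, 2029-10-19, 2029-12-03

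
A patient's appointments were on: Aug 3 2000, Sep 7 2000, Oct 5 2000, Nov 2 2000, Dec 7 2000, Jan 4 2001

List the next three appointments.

Feb 1 2001, Mar 1 2001, Apr 5 2001

Gaps: 35, 28, 28, 35, 28 days — a mix of 28 and 35. Every date is a Thursday.
Each is the 1st Thursday of its month.
1st Thursday of February 2001: Feb 1 2001.
March 2001 — 1st Thursday is Mar 1 2001.
April 2001 — 1st Thursday is Apr 5 2001.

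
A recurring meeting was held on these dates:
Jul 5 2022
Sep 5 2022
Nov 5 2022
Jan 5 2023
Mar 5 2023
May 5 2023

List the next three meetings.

The day-of-month is always 5 (62, 61, 61, 59, 61 days between events).
So this recurs on the 5th of every 2 months.
Next: July 2023 → Jul 5 2023.
Next: September 2023 → Sep 5 2023.
November 2023: Nov 5 2023.

Jul 5 2023, Sep 5 2023, Nov 5 2023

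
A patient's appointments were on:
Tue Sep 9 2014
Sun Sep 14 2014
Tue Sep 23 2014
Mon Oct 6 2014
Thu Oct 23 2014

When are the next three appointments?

Thu Nov 13 2014, Mon Dec 8 2014, Tue Jan 6 2015

Gaps: 5, 9, 13, 17 days — each gap is 4 larger than the previous one.
Next gap: 21 days. Thu Oct 23 2014 + 21 days = Thu Nov 13 2014.
Next gap: 25 days. Thu Nov 13 2014 + 25 days = Mon Dec 8 2014.
Next gap: 29 days. Mon Dec 8 2014 + 29 days = Tue Jan 6 2015.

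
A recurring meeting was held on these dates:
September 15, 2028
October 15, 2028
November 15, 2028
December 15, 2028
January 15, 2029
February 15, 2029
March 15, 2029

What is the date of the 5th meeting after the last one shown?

Each date is the 15th; the gaps (30, 31, 30, 31, 31, 28) track the month lengths.
The rule is the 15th of each month.
Next: April 2029 → April 15, 2029.
Next: May 2029 → May 15, 2029.
June 2029: June 15, 2029.
July 2029: July 15, 2029.
August 2029: August 15, 2029.

August 15, 2029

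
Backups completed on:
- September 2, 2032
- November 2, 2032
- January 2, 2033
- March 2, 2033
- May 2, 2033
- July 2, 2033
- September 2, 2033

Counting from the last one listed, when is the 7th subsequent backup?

November 2, 2034

Gaps: 61, 61, 59, 61, 61, 62 days — not constant. Every event is on the 2nd of the month.
Pattern: the 2nd of every 2 months.
Next: November 2033 → November 2, 2033.
January 2034: January 2, 2034.
March 2034: March 2, 2034.
May 2034: May 2, 2034.
July 2034: July 2, 2034.
Next: September 2034 → September 2, 2034.
November 2034: November 2, 2034.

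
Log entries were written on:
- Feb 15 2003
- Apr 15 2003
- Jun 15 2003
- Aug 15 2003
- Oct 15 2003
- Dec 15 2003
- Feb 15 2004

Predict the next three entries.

Gaps: 59, 61, 61, 61, 61, 62 days — not constant. Every event is on the 15th of the month.
Pattern: the 15th of every 2 months.
Next: April 2004 → Apr 15 2004.
June 2004: Jun 15 2004.
August 2004: Aug 15 2004.

Apr 15 2004, Jun 15 2004, Aug 15 2004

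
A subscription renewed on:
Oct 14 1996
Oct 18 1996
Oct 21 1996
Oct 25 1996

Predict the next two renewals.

Oct 28 1996, Nov 1 1996

Gaps: 4, 3, 4 days — not constant, but cyclic with period 2.
The events fall on every Monday and Friday.
The following Monday is Oct 28 1996.
Next Friday: Nov 1 1996.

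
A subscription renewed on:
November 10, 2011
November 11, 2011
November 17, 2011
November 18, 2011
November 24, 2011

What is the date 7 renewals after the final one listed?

The gap pattern 1, 6, 1, 6 repeats every 2 events.
These are the Thursdays and Fridays of each week.
The following Friday is November 25, 2011.
The following Thursday is December 1, 2011.
Next Friday: December 2, 2011.
The following Thursday is December 8, 2011.
The following Friday is December 9, 2011.
The following Thursday is December 15, 2011.
Next Friday: December 16, 2011.

December 16, 2011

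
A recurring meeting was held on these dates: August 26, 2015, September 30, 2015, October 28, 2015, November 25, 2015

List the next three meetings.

These are Wednesdays with 35, 28, 28-day gaps.
Each is the final Wednesday of its month — September 30, 2015 is past the 28th, so '4th Wednesday' doesn't fit.
December 2015 ends with Wednesday December 30, 2015.
Last Wednesday of January 2016: January 27, 2016.
Last Wednesday of February 2016: February 24, 2016.

December 30, 2015; January 27, 2016; February 24, 2016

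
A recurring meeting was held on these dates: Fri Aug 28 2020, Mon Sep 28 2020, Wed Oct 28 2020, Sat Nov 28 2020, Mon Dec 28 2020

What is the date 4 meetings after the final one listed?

Each date is the 28th; the gaps (31, 30, 31, 30) track the month lengths.
The rule is the 28th of each month.
Next: January 2021 → Thu Jan 28 2021.
February 2021: Sun Feb 28 2021.
March 2021: Sun Mar 28 2021.
April 2021: Wed Apr 28 2021.

Wed Apr 28 2021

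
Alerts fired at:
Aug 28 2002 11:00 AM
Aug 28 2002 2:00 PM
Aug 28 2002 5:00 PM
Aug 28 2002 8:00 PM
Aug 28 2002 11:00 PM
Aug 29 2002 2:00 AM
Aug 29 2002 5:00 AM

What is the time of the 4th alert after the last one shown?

Spacing: 3, 3, 3, 3, 3, 3 h — constant 3 h.
Aug 29 2002 5:00 AM + 3 h = Aug 29 2002 8:00 AM.
Aug 29 2002 8:00 AM + 3 h = Aug 29 2002 11:00 AM.
Aug 29 2002 11:00 AM + 3 h = Aug 29 2002 2:00 PM.
Aug 29 2002 2:00 PM + 3 h = Aug 29 2002 5:00 PM.

Aug 29 2002 5:00 PM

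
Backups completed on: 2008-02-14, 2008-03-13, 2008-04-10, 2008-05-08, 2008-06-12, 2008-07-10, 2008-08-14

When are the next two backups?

2008-09-11, 2008-10-09

Gaps: 28, 28, 28, 35, 28, 35 days — a mix of 28 and 35. Every date is a Thursday.
Each is the 2nd Thursday of its month.
2nd Thursday of September 2008: 2008-09-11.
2nd Thursday of October 2008: 2008-10-09.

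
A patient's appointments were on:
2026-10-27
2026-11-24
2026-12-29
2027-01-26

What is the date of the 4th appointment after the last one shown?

All Tuesdays; the gaps (28, 35, 28) vary with month length.
This is the last Tuesday of each month.
February 2027 ends with Tuesday 2027-02-23.
March 2027 ends with Tuesday 2027-03-30.
April 2027 ends with Tuesday 2027-04-27.
May 2027 ends with Tuesday 2027-05-25.

2027-05-25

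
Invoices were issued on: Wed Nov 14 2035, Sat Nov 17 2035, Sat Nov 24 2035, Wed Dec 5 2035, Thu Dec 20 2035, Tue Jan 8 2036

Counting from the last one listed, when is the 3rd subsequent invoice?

Sat Mar 29 2036

The spacing grows by 4 each time: 3, 7, 11, 15, 19 days.
Next gap: 23 days. Tue Jan 8 2036 + 23 days = Thu Jan 31 2036.
Next gap: 27 days. Thu Jan 31 2036 + 27 days = Wed Feb 27 2036.
Next gap: 31 days. Wed Feb 27 2036 + 31 days = Sat Mar 29 2036.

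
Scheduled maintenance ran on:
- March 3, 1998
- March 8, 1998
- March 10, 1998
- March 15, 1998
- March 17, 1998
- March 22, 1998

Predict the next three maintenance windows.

Gaps: 5, 2, 5, 2, 5 days — not constant, but cyclic with period 2.
The events fall on every Tuesday and Sunday.
Next Tuesday: March 24, 1998.
The following Sunday is March 29, 1998.
Next Tuesday: March 31, 1998.

March 24, 1998; March 29, 1998; March 31, 1998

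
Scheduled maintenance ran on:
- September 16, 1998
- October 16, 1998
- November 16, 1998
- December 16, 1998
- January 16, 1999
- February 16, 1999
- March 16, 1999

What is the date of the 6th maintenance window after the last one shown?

September 16, 1999

Each date is the 16th; the gaps (30, 31, 30, 31, 31, 28) track the month lengths.
The rule is the 16th of each month.
April 1999: April 16, 1999.
Next: May 1999 → May 16, 1999.
June 1999: June 16, 1999.
July 1999: July 16, 1999.
August 1999: August 16, 1999.
Next: September 1999 → September 16, 1999.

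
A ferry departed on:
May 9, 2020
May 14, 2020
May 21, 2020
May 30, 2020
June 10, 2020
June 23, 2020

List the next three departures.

July 8, 2020; July 25, 2020; August 13, 2020

Gaps: 5, 7, 9, 11, 13 days — each gap is 2 larger than the previous one.
Next gap: 15 days. June 23, 2020 + 15 days = July 8, 2020.
Next gap: 17 days. July 8, 2020 + 17 days = July 25, 2020.
Next gap: 19 days. July 25, 2020 + 19 days = August 13, 2020.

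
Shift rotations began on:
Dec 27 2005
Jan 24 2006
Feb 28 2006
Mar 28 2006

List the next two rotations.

Apr 25 2006, May 23 2006

All dates are Tuesdays, 28, 35, 28 days apart.
Specifically, the 4th Tuesday of each month.
April 2006 — 4th Tuesday is Apr 25 2006.
May 2006 — 4th Tuesday is May 23 2006.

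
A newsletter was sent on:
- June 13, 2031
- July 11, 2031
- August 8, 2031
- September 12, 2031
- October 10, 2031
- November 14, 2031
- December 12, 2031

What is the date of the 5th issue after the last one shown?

May 14, 2032

Gaps: 28, 28, 35, 28, 35, 28 days — a mix of 28 and 35. Every date is a Friday.
Each is the 2nd Friday of its month.
January 2032 — 2nd Friday is January 9, 2032.
2nd Friday of February 2032: February 13, 2032.
2nd Friday of March 2032: March 12, 2032.
2nd Friday of April 2032: April 9, 2032.
May 2032 — 2nd Friday is May 14, 2032.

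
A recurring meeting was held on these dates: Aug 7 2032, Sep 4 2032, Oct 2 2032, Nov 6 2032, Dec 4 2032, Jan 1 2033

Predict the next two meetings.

All dates are Saturdays, 28, 28, 35, 28, 28 days apart.
Specifically, the 1st Saturday of each month.
1st Saturday of February 2033: Feb 5 2033.
1st Saturday of March 2033: Mar 5 2033.

Feb 5 2033, Mar 5 2033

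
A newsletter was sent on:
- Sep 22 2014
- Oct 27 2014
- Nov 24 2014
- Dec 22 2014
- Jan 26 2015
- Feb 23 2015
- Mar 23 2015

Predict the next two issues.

Apr 27 2015, May 25 2015

Gaps: 35, 28, 28, 35, 28, 28 days — a mix of 28 and 35. Every date is a Monday.
Each is the 4th Monday of its month.
April 2015 — 4th Monday is Apr 27 2015.
May 2015 — 4th Monday is May 25 2015.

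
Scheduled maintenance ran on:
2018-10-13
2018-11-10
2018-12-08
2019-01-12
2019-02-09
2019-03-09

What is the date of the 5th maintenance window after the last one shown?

2019-08-10

Gaps: 28, 28, 35, 28, 28 days — a mix of 28 and 35. Every date is a Saturday.
Each is the 2nd Saturday of its month.
2nd Saturday of April 2019: 2019-04-13.
2nd Saturday of May 2019: 2019-05-11.
June 2019 — 2nd Saturday is 2019-06-08.
2nd Saturday of July 2019: 2019-07-13.
2nd Saturday of August 2019: 2019-08-10.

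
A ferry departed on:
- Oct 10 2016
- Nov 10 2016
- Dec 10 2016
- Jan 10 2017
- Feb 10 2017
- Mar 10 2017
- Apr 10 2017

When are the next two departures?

May 10 2017, Jun 10 2017

The day-of-month is always 10 (31, 30, 31, 31, 28, 31 days between events).
So this recurs on the 10th of each month.
Next: May 2017 → May 10 2017.
June 2017: Jun 10 2017.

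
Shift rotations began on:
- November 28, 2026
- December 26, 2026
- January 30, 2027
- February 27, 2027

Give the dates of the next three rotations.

These are Saturdays with 28, 35, 28-day gaps.
Each is the final Saturday of its month — January 30, 2027 is past the 28th, so '4th Saturday' doesn't fit.
Last Saturday of March 2027: March 27, 2027.
April 2027 ends with Saturday April 24, 2027.
Last Saturday of May 2027: May 29, 2027.

March 27, 2027; April 24, 2027; May 29, 2027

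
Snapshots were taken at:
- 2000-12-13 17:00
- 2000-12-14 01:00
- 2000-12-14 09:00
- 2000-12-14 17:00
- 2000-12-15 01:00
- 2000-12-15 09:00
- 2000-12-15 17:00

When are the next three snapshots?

Gaps: 8, 8, 8, 8, 8, 8 hours — each event is 8 hours after the previous one.
2000-12-15 17:00 + 8 h = 2000-12-16 01:00.
2000-12-16 01:00 + 8 h = 2000-12-16 09:00.
2000-12-16 09:00 + 8 h = 2000-12-16 17:00.

2000-12-16 01:00, 2000-12-16 09:00, 2000-12-16 17:00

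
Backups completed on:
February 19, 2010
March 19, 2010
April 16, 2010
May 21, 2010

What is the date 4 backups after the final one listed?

Gaps: 28, 28, 35 days — a mix of 28 and 35. Every date is a Friday.
Each is the 3rd Friday of its month.
3rd Friday of June 2010: June 18, 2010.
July 2010 — 3rd Friday is July 16, 2010.
3rd Friday of August 2010: August 20, 2010.
3rd Friday of September 2010: September 17, 2010.

September 17, 2010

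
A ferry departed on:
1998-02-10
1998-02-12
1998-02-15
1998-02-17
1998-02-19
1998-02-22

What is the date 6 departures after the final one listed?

Gaps: 2, 3, 2, 2, 3 days — not constant, but cyclic with period 3.
The events fall on every Tuesday, Thursday and Sunday.
The following Tuesday is 1998-02-24.
The following Thursday is 1998-02-26.
Next Sunday: 1998-03-01.
The following Tuesday is 1998-03-03.
Next Thursday: 1998-03-05.
Next Sunday: 1998-03-08.

1998-03-08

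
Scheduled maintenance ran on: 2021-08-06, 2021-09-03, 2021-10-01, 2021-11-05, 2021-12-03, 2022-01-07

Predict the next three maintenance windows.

These are Fridays at 28- or 35-day spacing (28, 28, 35, 28, 35).
The pattern: 1st Friday of the month.
1st Friday of February 2022: 2022-02-04.
1st Friday of March 2022: 2022-03-04.
April 2022 — 1st Friday is 2022-04-01.

2022-02-04, 2022-03-04, 2022-04-01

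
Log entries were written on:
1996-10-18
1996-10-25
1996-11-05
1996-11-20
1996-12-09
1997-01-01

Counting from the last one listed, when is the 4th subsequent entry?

The spacing grows by 4 each time: 7, 11, 15, 19, 23 days.
Next gap: 27 days. 1997-01-01 + 27 days = 1997-01-28.
Next gap: 31 days. 1997-01-28 + 31 days = 1997-02-28.
Next gap: 35 days. 1997-02-28 + 35 days = 1997-04-04.
Next gap: 39 days. 1997-04-04 + 39 days = 1997-05-13.

1997-05-13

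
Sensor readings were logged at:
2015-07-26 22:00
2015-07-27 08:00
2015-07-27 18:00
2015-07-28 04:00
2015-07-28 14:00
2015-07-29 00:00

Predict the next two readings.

2015-07-29 10:00, 2015-07-29 20:00

The interval is a steady 10 hours (10, 10, 10, 10, 10).
2015-07-29 00:00 + 10 h = 2015-07-29 10:00.
2015-07-29 10:00 + 10 h = 2015-07-29 20:00.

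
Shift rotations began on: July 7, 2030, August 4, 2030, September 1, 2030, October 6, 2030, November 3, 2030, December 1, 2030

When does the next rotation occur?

January 5, 2031

These are Sundays at 28- or 35-day spacing (28, 28, 35, 28, 28).
The pattern: 1st Sunday of the month.
1st Sunday of January 2031: January 5, 2031.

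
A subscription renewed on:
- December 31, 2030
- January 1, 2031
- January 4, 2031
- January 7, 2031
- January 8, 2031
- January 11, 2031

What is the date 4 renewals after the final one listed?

Gaps: 1, 3, 3, 1, 3 days — not constant, but cyclic with period 3.
The events fall on every Tuesday, Wednesday and Saturday.
Next Tuesday: January 14, 2031.
Next Wednesday: January 15, 2031.
Next Saturday: January 18, 2031.
Next Tuesday: January 21, 2031.

January 21, 2031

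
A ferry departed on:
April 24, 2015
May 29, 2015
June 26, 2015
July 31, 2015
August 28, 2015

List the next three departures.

September 25, 2015; October 30, 2015; November 27, 2015

Every date is a Friday; gaps 35, 28, 35, 28 days.
Each is the last Friday of its month (at least one falls on the 29th or later, ruling out '4th Friday').
September 2015 ends with Friday September 25, 2015.
October 2015 ends with Friday October 30, 2015.
November 2015 ends with Friday November 27, 2015.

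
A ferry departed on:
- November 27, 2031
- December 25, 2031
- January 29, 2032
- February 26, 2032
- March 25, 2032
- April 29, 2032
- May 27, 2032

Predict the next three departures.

June 24, 2032; July 29, 2032; August 26, 2032

These are Thursdays with 28, 35, 28, 28, 35, 28-day gaps.
Each is the final Thursday of its month — January 29, 2032 is past the 28th, so '4th Thursday' doesn't fit.
Last Thursday of June 2032: June 24, 2032.
July 2032 ends with Thursday July 29, 2032.
Last Thursday of August 2032: August 26, 2032.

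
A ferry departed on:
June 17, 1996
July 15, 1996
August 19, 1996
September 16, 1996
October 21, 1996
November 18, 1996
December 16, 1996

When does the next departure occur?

All dates are Mondays, 28, 35, 28, 35, 28, 28 days apart.
Specifically, the 3rd Monday of each month.
3rd Monday of January 1997: January 20, 1997.

January 20, 1997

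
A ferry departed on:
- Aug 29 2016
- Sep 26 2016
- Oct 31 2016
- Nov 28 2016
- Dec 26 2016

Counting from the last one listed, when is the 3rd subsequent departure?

All Mondays; the gaps (28, 35, 28, 28) vary with month length.
This is the last Monday of each month.
January 2017 ends with Monday Jan 30 2017.
Last Monday of February 2017: Feb 27 2017.
Last Monday of March 2017: Mar 27 2017.

Mar 27 2017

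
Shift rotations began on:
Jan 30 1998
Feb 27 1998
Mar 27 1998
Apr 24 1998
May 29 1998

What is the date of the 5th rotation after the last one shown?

All Fridays; the gaps (28, 28, 28, 35) vary with month length.
This is the last Friday of each month.
June 1998 ends with Friday Jun 26 1998.
July 1998 ends with Friday Jul 31 1998.
Last Friday of August 1998: Aug 28 1998.
September 1998 ends with Friday Sep 25 1998.
October 1998 ends with Friday Oct 30 1998.

Oct 30 1998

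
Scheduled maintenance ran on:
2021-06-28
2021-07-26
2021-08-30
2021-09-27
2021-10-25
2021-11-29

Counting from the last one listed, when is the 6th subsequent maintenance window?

2022-05-30

All Mondays; the gaps (28, 35, 28, 28, 35) vary with month length.
This is the last Monday of each month.
Last Monday of December 2021: 2021-12-27.
January 2022 ends with Monday 2022-01-31.
Last Monday of February 2022: 2022-02-28.
March 2022 ends with Monday 2022-03-28.
April 2022 ends with Monday 2022-04-25.
May 2022 ends with Monday 2022-05-30.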